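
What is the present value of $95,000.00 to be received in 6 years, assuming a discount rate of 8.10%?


Present value formula: PV = FV / (1 + r)^t
PV = $95,000.00 / (1 + 0.081)^6
PV = $95,000.00 / 1.5957107
PV = $59,534.60

PV = FV / (1 + r)^t = $59,534.60


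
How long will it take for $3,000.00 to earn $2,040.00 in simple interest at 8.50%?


Rearrange the simple interest formula for t:
I = P × r × t  ⇒  t = I / (P × r)
t = $2,040.00 / ($3,000.00 × 0.085)
t = 8

t = I/(P×r) = 8 years


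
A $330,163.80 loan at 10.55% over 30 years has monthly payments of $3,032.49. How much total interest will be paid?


Total paid over the life of the loan = PMT × n.
Total paid = $3,032.49 × 360 = $1,091,696.40
Total interest = total paid − principal = $1,091,696.40 − $330,163.80 = $761,532.60

Total interest = (PMT × n) - PV = $761,532.60


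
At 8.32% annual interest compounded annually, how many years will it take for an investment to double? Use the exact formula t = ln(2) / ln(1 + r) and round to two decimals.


Doubling condition: (1 + r)^t = 2
Take ln of both sides: t × ln(1 + r) = ln(2)
t = ln(2) / ln(1 + r)
t = 0.693147 / 0.079920
t = 8.67

t = ln(2) / ln(1 + r) = 8.67 years


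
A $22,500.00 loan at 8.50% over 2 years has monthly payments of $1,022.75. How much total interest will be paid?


Total paid over the life of the loan = PMT × n.
Total paid = $1,022.75 × 24 = $24,546.00
Total interest = total paid − principal = $24,546.00 − $22,500.00 = $2,046.00

Total interest = (PMT × n) - PV = $2,046.00


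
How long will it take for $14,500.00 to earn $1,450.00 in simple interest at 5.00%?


Rearrange the simple interest formula for t:
I = P × r × t  ⇒  t = I / (P × r)
t = $1,450.00 / ($14,500.00 × 0.05)
t = 2

t = I/(P×r) = 2 years


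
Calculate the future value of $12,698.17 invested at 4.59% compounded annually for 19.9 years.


Compound interest formula: A = P(1 + r/n)^(nt)
A = $12,698.17 × (1 + 0.0459/1)^(1 × 19.9)
Growth factor: (1 + 0.0459/1)^19.9 = 2.442611
A = $12,698.17 × 2.442611
A = $31,016.69

A = P(1 + r/n)^(nt) = $31,016.69


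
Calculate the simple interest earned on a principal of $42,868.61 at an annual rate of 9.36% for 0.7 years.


Simple interest formula: I = P × r × t
I = $42,868.61 × 0.0936 × 0.7
I = $2,808.75

I = P × r × t = $2,808.75


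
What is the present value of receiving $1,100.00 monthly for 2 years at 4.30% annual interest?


Present value of an ordinary annuity: PV = PMT × (1 − (1 + r)^(−n)) / r
Monthly rate r = 0.043/12 ≈ 0.00358333, n = 24
PV = $1,100.00 × (1 − (1 + 0.043/12)^(−24)) / (0.043/12)
PV = $1,100.00 × 22.957593
PV = $25,253.35

PV = PMT × (1-(1+r)^(-n))/r = $25,253.35


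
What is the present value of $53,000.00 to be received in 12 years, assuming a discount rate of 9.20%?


Present value formula: PV = FV / (1 + r)^t
PV = $53,000.00 / (1 + 0.092)^12
PV = $53,000.00 / 2.875224
PV = $18,433.35

PV = FV / (1 + r)^t = $18,433.35


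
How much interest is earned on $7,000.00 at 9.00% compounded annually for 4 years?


Compound interest earned = final amount − principal.
A = P(1 + r/n)^(nt) = $7,000.00 × (1 + 0.09/1)^(1 × 4) = $9,881.07
Interest = A − P = $9,881.07 − $7,000.00 = $2,881.07

Interest = A - P = $2,881.07


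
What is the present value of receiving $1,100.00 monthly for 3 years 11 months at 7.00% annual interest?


Present value of an ordinary annuity: PV = PMT × (1 − (1 + r)^(−n)) / r
Monthly rate r = 0.07/12 ≈ 0.00583333, n = 47
PV = $1,100.00 × (1 − (1 + 0.07/12)^(−47)) / (0.07/12)
PV = $1,100.00 × 41.003803
PV = $45,104.18

PV = PMT × (1-(1+r)^(-n))/r = $45,104.18


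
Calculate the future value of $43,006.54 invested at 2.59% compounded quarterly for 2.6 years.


Compound interest formula: A = P(1 + r/n)^(nt)
A = $43,006.54 × (1 + 0.0259/4)^(4 × 2.6)
Growth factor: (1 + 0.0259/4)^10.4 = 1.0694269
A = $43,006.54 × 1.0694269
A = $45,992.35

A = P(1 + r/n)^(nt) = $45,992.35


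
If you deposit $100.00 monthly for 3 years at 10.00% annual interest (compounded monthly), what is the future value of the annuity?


Future value of an ordinary annuity: FV = PMT × ((1 + r)^n − 1) / r
Monthly rate r = 0.1/12 ≈ 0.00833333, n = 36
FV = $100.00 × ((1 + 0.1/12)^36 − 1) / (0.1/12)
FV = $100.00 × 41.781821
FV = $4,178.18

FV = PMT × ((1+r)^n - 1)/r = $4,178.18


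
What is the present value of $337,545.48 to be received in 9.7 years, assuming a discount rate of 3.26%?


Present value formula: PV = FV / (1 + r)^t
PV = $337,545.48 / (1 + 0.0326)^9.7
PV = $337,545.48 / 1.365028
PV = $247,280.99

PV = FV / (1 + r)^t = $247,280.99


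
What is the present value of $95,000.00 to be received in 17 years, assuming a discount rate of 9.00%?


Present value formula: PV = FV / (1 + r)^t
PV = $95,000.00 / (1 + 0.09)^17
PV = $95,000.00 / 4.327633
PV = $21,951.95

PV = FV / (1 + r)^t = $21,951.95


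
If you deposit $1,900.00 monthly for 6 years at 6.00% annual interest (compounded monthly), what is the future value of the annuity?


Future value of an ordinary annuity: FV = PMT × ((1 + r)^n − 1) / r
Monthly rate r = 0.06/12 = 0.005, n = 72
FV = $1,900.00 × ((1 + 0.06/12)^72 − 1) / (0.06/12)
FV = $1,900.00 × 86.408856
FV = $164,176.83

FV = PMT × ((1+r)^n - 1)/r = $164,176.83


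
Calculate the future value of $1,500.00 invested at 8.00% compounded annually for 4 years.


Compound interest formula: A = P(1 + r/n)^(nt)
A = $1,500.00 × (1 + 0.08/1)^(1 × 4)
Growth factor: (1 + 0.08/1)^4 = 1.360489
A = $1,500.00 × 1.360489
A = $2,040.73

A = P(1 + r/n)^(nt) = $2,040.73


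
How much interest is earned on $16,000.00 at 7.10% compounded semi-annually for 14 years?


Compound interest earned = final amount − principal.
A = P(1 + r/n)^(nt) = $16,000.00 × (1 + 0.071/2)^(2 × 14) = $42,493.54
Interest = A − P = $42,493.54 − $16,000.00 = $26,493.54

Interest = A - P = $26,493.54


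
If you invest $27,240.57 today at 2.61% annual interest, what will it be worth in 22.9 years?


Future value formula: FV = PV × (1 + r)^t
FV = $27,240.57 × (1 + 0.0261)^22.9
FV = $27,240.57 × 1.8040304
FV = $49,142.82

FV = PV × (1 + r)^t = $49,142.82


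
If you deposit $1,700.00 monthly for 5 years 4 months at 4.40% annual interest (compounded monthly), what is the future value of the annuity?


Future value of an ordinary annuity: FV = PMT × ((1 + r)^n − 1) / r
Monthly rate r = 0.044/12 ≈ 0.00366667, n = 64
FV = $1,700.00 × ((1 + 0.044/12)^64 − 1) / (0.044/12)
FV = $1,700.00 × 71.984900
FV = $122,374.33

FV = PMT × ((1+r)^n - 1)/r = $122,374.33


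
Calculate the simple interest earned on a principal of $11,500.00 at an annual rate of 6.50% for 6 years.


Simple interest formula: I = P × r × t
I = $11,500.00 × 0.065 × 6
I = $4,485.00

I = P × r × t = $4,485.00


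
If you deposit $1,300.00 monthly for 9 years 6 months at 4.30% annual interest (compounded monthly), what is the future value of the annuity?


Future value of an ordinary annuity: FV = PMT × ((1 + r)^n − 1) / r
Monthly rate r = 0.043/12 ≈ 0.00358333, n = 114
FV = $1,300.00 × ((1 + 0.043/12)^114 − 1) / (0.043/12)
FV = $1,300.00 × 140.500771
FV = $182,651.00

FV = PMT × ((1+r)^n - 1)/r = $182,651.00


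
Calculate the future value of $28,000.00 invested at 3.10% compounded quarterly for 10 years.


Compound interest formula: A = P(1 + r/n)^(nt)
A = $28,000.00 × (1 + 0.031/4)^(4 × 10)
Growth factor: (1 + 0.031/4)^40 = 1.3617967
A = $28,000.00 × 1.3617967
A = $38,130.31

A = P(1 + r/n)^(nt) = $38,130.31


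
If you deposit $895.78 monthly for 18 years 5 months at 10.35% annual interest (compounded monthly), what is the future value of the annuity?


Future value of an ordinary annuity: FV = PMT × ((1 + r)^n − 1) / r
Monthly rate r = 0.1035/12 = 0.008625, n = 221
FV = $895.78 × ((1 + 0.1035/12)^221 − 1) / (0.1035/12)
FV = $895.78 × 657.648046
FV = $589,107.97

FV = PMT × ((1+r)^n - 1)/r = $589,107.97


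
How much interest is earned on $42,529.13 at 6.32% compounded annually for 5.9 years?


Compound interest earned = final amount − principal.
A = P(1 + r/n)^(nt) = $42,529.13 × (1 + 0.0632/1)^(1 × 5.9) = $61,054.10
Interest = A − P = $61,054.10 − $42,529.13 = $18,524.97

Interest = A - P = $18,524.97


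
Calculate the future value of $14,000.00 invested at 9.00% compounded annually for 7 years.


Compound interest formula: A = P(1 + r/n)^(nt)
A = $14,000.00 × (1 + 0.09/1)^(1 × 7)
Growth factor: (1 + 0.09/1)^7 = 1.828039
A = $14,000.00 × 1.828039
A = $25,592.55

A = P(1 + r/n)^(nt) = $25,592.55


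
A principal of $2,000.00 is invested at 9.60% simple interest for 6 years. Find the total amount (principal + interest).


Total amount formula: A = P(1 + rt) = P + P·r·t
Interest: I = P × r × t = $2,000.00 × 0.096 × 6 = $1,152.00
A = P + I = $2,000.00 + $1,152.00 = $3,152.00

A = P + I = P(1 + rt) = $3,152.00


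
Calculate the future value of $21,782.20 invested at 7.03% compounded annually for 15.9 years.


Compound interest formula: A = P(1 + r/n)^(nt)
A = $21,782.20 × (1 + 0.0703/1)^(1 × 15.9)
Growth factor: (1 + 0.0703/1)^15.9 = 2.9453564
A = $21,782.20 × 2.9453564
A = $64,156.34

A = P(1 + r/n)^(nt) = $64,156.34


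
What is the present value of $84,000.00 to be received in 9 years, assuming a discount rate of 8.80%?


Present value formula: PV = FV / (1 + r)^t
PV = $84,000.00 / (1 + 0.088)^9
PV = $84,000.00 / 2.136289
PV = $39,320.52

PV = FV / (1 + r)^t = $39,320.52


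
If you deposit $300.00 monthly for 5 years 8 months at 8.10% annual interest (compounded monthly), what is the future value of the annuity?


Future value of an ordinary annuity: FV = PMT × ((1 + r)^n − 1) / r
Monthly rate r = 0.081/12 = 0.00675, n = 68
FV = $300.00 × ((1 + 0.081/12)^68 − 1) / (0.081/12)
FV = $300.00 × 85.933642
FV = $25,780.09

FV = PMT × ((1+r)^n - 1)/r = $25,780.09


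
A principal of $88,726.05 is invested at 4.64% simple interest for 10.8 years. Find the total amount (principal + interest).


Total amount formula: A = P(1 + rt) = P + P·r·t
Interest: I = P × r × t = $88,726.05 × 0.0464 × 10.8 = $44,462.40
A = P + I = $88,726.05 + $44,462.40 = $133,188.45

A = P + I = P(1 + rt) = $133,188.45


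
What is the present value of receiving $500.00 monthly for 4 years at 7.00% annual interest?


Present value of an ordinary annuity: PV = PMT × (1 − (1 + r)^(−n)) / r
Monthly rate r = 0.07/12 ≈ 0.00583333, n = 48
PV = $500.00 × (1 − (1 + 0.07/12)^(−48)) / (0.07/12)
PV = $500.00 × 41.760201
PV = $20,880.10

PV = PMT × (1-(1+r)^(-n))/r = $20,880.10


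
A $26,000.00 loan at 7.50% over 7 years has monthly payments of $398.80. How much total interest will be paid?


Total paid over the life of the loan = PMT × n.
Total paid = $398.80 × 84 = $33,499.20
Total interest = total paid − principal = $33,499.20 − $26,000.00 = $7,499.20

Total interest = (PMT × n) - PV = $7,499.20


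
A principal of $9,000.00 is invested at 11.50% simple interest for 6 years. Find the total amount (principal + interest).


Total amount formula: A = P(1 + rt) = P + P·r·t
Interest: I = P × r × t = $9,000.00 × 0.115 × 6 = $6,210.00
A = P + I = $9,000.00 + $6,210.00 = $15,210.00

A = P + I = P(1 + rt) = $15,210.00


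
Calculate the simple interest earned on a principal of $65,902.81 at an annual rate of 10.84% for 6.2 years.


Simple interest formula: I = P × r × t
I = $65,902.81 × 0.1084 × 6.2
I = $44,291.96

I = P × r × t = $44,291.96


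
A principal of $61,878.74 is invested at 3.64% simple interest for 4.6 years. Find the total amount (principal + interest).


Total amount formula: A = P(1 + rt) = P + P·r·t
Interest: I = P × r × t = $61,878.74 × 0.0364 × 4.6 = $10,360.98
A = P + I = $61,878.74 + $10,360.98 = $72,239.72

A = P + I = P(1 + rt) = $72,239.72


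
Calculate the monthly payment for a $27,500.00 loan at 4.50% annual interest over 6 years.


Loan payment formula: PMT = PV × r / (1 − (1 + r)^(−n))
Monthly rate r = 0.045/12 = 0.00375, n = 72 months
Denominator: 1 − (1 + 0.045/12)^(−72) = 0.236235
PMT = $27,500.00 × (0.045/12) / 0.236235
PMT = $436.54 per month

PMT = PV × r / (1-(1+r)^(-n)) = $436.54/month


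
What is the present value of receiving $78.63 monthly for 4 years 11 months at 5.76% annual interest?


Present value of an ordinary annuity: PV = PMT × (1 − (1 + r)^(−n)) / r
Monthly rate r = 0.0576/12 = 0.0048, n = 59
PV = $78.63 × (1 − (1 + 0.0576/12)^(−59)) / (0.0576/12)
PV = $78.63 × 51.275065
PV = $4,031.76

PV = PMT × (1-(1+r)^(-n))/r = $4,031.76


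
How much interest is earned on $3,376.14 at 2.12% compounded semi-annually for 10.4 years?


Compound interest earned = final amount − principal.
A = P(1 + r/n)^(nt) = $3,376.14 × (1 + 0.0212/2)^(2 × 10.4) = $4,204.07
Interest = A − P = $4,204.07 − $3,376.14 = $827.93

Interest = A - P = $827.93


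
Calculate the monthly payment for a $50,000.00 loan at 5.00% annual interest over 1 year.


Loan payment formula: PMT = PV × r / (1 − (1 + r)^(−n))
Monthly rate r = 0.05/12 ≈ 0.00416667, n = 12 months
Denominator: 1 − (1 + 0.05/12)^(−12) = 0.0486718
PMT = $50,000.00 × (0.05/12) / 0.0486718
PMT = $4,280.37 per month

PMT = PV × r / (1-(1+r)^(-n)) = $4,280.37/month


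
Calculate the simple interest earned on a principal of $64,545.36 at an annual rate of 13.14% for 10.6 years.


Simple interest formula: I = P × r × t
I = $64,545.36 × 0.1314 × 10.6
I = $89,901.36

I = P × r × t = $89,901.36


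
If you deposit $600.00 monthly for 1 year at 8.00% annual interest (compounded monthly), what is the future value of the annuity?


Future value of an ordinary annuity: FV = PMT × ((1 + r)^n − 1) / r
Monthly rate r = 0.08/12 ≈ 0.00666667, n = 12
FV = $600.00 × ((1 + 0.08/12)^12 − 1) / (0.08/12)
FV = $600.00 × 12.449926
FV = $7,469.96

FV = PMT × ((1+r)^n - 1)/r = $7,469.96


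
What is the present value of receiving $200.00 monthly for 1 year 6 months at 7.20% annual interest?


Present value of an ordinary annuity: PV = PMT × (1 − (1 + r)^(−n)) / r
Monthly rate r = 0.072/12 = 0.006, n = 18
PV = $200.00 × (1 − (1 + 0.072/12)^(−18)) / (0.072/12)
PV = $200.00 × 17.013781
PV = $3,402.76

PV = PMT × (1-(1+r)^(-n))/r = $3,402.76


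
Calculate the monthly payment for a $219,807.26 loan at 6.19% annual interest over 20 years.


Loan payment formula: PMT = PV × r / (1 − (1 + r)^(−n))
Monthly rate r = 0.0619/12 ≈ 0.00515833, n = 240 months
Denominator: 1 − (1 + 0.0619/12)^(−240) = 0.709112
PMT = $219,807.26 × (0.0619/12) / 0.709112
PMT = $1,598.96 per month

PMT = PV × r / (1-(1+r)^(-n)) = $1,598.96/month


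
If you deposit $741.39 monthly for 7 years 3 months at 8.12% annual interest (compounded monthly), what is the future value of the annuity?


Future value of an ordinary annuity: FV = PMT × ((1 + r)^n − 1) / r
Monthly rate r = 0.0812/12 ≈ 0.00676667, n = 87
FV = $741.39 × ((1 + 0.0812/12)^87 − 1) / (0.0812/12)
FV = $741.39 × 117.942257
FV = $87,441.21

FV = PMT × ((1+r)^n - 1)/r = $87,441.21


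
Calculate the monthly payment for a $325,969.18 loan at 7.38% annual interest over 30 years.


Loan payment formula: PMT = PV × r / (1 − (1 + r)^(−n))
Monthly rate r = 0.0738/12 = 0.00615, n = 360 months
Denominator: 1 − (1 + 0.0738/12)^(−360) = 0.889994
PMT = $325,969.18 × (0.0738/12) / 0.889994
PMT = $2,252.50 per month

PMT = PV × r / (1-(1+r)^(-n)) = $2,252.50/month


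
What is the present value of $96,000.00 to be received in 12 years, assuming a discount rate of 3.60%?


Present value formula: PV = FV / (1 + r)^t
PV = $96,000.00 / (1 + 0.036)^12
PV = $96,000.00 / 1.5286817
PV = $62,799.21

PV = FV / (1 + r)^t = $62,799.21


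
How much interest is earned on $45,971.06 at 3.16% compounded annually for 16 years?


Compound interest earned = final amount − principal.
A = P(1 + r/n)^(nt) = $45,971.06 × (1 + 0.0316/1)^(1 × 16) = $75,625.08
Interest = A − P = $75,625.08 − $45,971.06 = $29,654.02

Interest = A - P = $29,654.02


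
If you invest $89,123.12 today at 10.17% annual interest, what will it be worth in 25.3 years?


Future value formula: FV = PV × (1 + r)^t
FV = $89,123.12 × (1 + 0.1017)^25.3
FV = $89,123.12 × 11.5931843
FV = $1,033,220.76

FV = PV × (1 + r)^t = $1,033,220.76


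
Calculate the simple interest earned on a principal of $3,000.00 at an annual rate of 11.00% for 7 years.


Simple interest formula: I = P × r × t
I = $3,000.00 × 0.11 × 7
I = $2,310.00

I = P × r × t = $2,310.00


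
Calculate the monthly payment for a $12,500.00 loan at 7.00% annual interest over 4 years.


Loan payment formula: PMT = PV × r / (1 − (1 + r)^(−n))
Monthly rate r = 0.07/12 ≈ 0.00583333, n = 48 months
Denominator: 1 − (1 + 0.07/12)^(−48) = 0.243601
PMT = $12,500.00 × (0.07/12) / 0.243601
PMT = $299.33 per month

PMT = PV × r / (1-(1+r)^(-n)) = $299.33/month


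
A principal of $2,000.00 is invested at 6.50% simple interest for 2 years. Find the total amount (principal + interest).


Total amount formula: A = P(1 + rt) = P + P·r·t
Interest: I = P × r × t = $2,000.00 × 0.065 × 2 = $260.00
A = P + I = $2,000.00 + $260.00 = $2,260.00

A = P + I = P(1 + rt) = $2,260.00


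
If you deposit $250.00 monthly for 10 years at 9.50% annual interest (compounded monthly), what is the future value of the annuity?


Future value of an ordinary annuity: FV = PMT × ((1 + r)^n − 1) / r
Monthly rate r = 0.095/12 ≈ 0.00791667, n = 120
FV = $250.00 × ((1 + 0.095/12)^120 − 1) / (0.095/12)
FV = $250.00 × 199.080682
FV = $49,770.17

FV = PMT × ((1+r)^n - 1)/r = $49,770.17


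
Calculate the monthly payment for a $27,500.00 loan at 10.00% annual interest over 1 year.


Loan payment formula: PMT = PV × r / (1 − (1 + r)^(−n))
Monthly rate r = 0.1/12 ≈ 0.00833333, n = 12 months
Denominator: 1 − (1 + 0.1/12)^(−12) = 0.0947876
PMT = $27,500.00 × (0.1/12) / 0.0947876
PMT = $2,417.69 per month

PMT = PV × r / (1-(1+r)^(-n)) = $2,417.69/month


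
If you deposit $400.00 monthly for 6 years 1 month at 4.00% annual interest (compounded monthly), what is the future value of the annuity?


Future value of an ordinary annuity: FV = PMT × ((1 + r)^n − 1) / r
Monthly rate r = 0.04/12 ≈ 0.00333333, n = 73
FV = $400.00 × ((1 + 0.04/12)^73 − 1) / (0.04/12)
FV = $400.00 × 82.493306
FV = $32,997.32

FV = PMT × ((1+r)^n - 1)/r = $32,997.32


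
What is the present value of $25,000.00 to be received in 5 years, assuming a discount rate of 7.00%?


Present value formula: PV = FV / (1 + r)^t
PV = $25,000.00 / (1 + 0.07)^5
PV = $25,000.00 / 1.402552
PV = $17,824.65

PV = FV / (1 + r)^t = $17,824.65


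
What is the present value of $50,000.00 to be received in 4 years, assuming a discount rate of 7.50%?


Present value formula: PV = FV / (1 + r)^t
PV = $50,000.00 / (1 + 0.075)^4
PV = $50,000.00 / 1.335469
PV = $37,440.03

PV = FV / (1 + r)^t = $37,440.03


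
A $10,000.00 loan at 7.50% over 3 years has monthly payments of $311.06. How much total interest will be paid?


Total paid over the life of the loan = PMT × n.
Total paid = $311.06 × 36 = $11,198.16
Total interest = total paid − principal = $11,198.16 − $10,000.00 = $1,198.16

Total interest = (PMT × n) - PV = $1,198.16


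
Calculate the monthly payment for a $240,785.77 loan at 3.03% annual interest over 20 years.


Loan payment formula: PMT = PV × r / (1 − (1 + r)^(−n))
Monthly rate r = 0.0303/12 = 0.002525, n = 240 months
Denominator: 1 − (1 + 0.0303/12)^(−240) = 0.454055
PMT = $240,785.77 × (0.0303/12) / 0.454055
PMT = $1,339.01 per month

PMT = PV × r / (1-(1+r)^(-n)) = $1,339.01/month


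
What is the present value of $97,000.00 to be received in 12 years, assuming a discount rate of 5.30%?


Present value formula: PV = FV / (1 + r)^t
PV = $97,000.00 / (1 + 0.053)^12
PV = $97,000.00 / 1.8584054
PV = $52,195.29

PV = FV / (1 + r)^t = $52,195.29


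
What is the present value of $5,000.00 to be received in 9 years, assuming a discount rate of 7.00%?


Present value formula: PV = FV / (1 + r)^t
PV = $5,000.00 / (1 + 0.07)^9
PV = $5,000.00 / 1.838459
PV = $2,719.67

PV = FV / (1 + r)^t = $2,719.67


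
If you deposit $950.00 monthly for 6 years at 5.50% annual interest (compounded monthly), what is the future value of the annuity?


Future value of an ordinary annuity: FV = PMT × ((1 + r)^n − 1) / r
Monthly rate r = 0.055/12 ≈ 0.00458333, n = 72
FV = $950.00 × ((1 + 0.055/12)^72 − 1) / (0.055/12)
FV = $950.00 × 85.073412
FV = $80,819.74

FV = PMT × ((1+r)^n - 1)/r = $80,819.74


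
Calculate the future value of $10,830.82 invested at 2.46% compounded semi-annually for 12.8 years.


Compound interest formula: A = P(1 + r/n)^(nt)
A = $10,830.82 × (1 + 0.0246/2)^(2 × 12.8)
Growth factor: (1 + 0.0246/2)^25.6 = 1.367466
A = $10,830.82 × 1.367466
A = $14,810.78

A = P(1 + r/n)^(nt) = $14,810.78


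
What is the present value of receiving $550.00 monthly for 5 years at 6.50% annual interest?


Present value of an ordinary annuity: PV = PMT × (1 − (1 + r)^(−n)) / r
Monthly rate r = 0.065/12 ≈ 0.00541667, n = 60
PV = $550.00 × (1 − (1 + 0.065/12)^(−60)) / (0.065/12)
PV = $550.00 × 51.108680
PV = $28,109.77

PV = PMT × (1-(1+r)^(-n))/r = $28,109.77


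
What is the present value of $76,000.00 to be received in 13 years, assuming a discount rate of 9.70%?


Present value formula: PV = FV / (1 + r)^t
PV = $76,000.00 / (1 + 0.097)^13
PV = $76,000.00 / 3.331856
PV = $22,810.11

PV = FV / (1 + r)^t = $22,810.11


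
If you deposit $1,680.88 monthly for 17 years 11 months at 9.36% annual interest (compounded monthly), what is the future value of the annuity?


Future value of an ordinary annuity: FV = PMT × ((1 + r)^n − 1) / r
Monthly rate r = 0.0936/12 = 0.0078, n = 215
FV = $1,680.88 × ((1 + 0.0936/12)^215 − 1) / (0.0936/12)
FV = $1,680.88 × 553.178213
FV = $929,826.19

FV = PMT × ((1+r)^n - 1)/r = $929,826.19


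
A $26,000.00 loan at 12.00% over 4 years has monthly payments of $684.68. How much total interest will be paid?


Total paid over the life of the loan = PMT × n.
Total paid = $684.68 × 48 = $32,864.64
Total interest = total paid − principal = $32,864.64 − $26,000.00 = $6,864.64

Total interest = (PMT × n) - PV = $6,864.64


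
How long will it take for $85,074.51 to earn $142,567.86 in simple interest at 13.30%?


Rearrange the simple interest formula for t:
I = P × r × t  ⇒  t = I / (P × r)
t = $142,567.86 / ($85,074.51 × 0.133)
t = 12.6

t = I/(P×r) = 12.6 years


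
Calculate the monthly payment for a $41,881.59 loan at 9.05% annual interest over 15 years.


Loan payment formula: PMT = PV × r / (1 − (1 + r)^(−n))
Monthly rate r = 0.0905/12 ≈ 0.00754167, n = 180 months
Denominator: 1 − (1 + 0.0905/12)^(−180) = 0.741383
PMT = $41,881.59 × (0.0905/12) / 0.741383
PMT = $426.04 per month

PMT = PV × r / (1-(1+r)^(-n)) = $426.04/month


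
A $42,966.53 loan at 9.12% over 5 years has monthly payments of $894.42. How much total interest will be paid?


Total paid over the life of the loan = PMT × n.
Total paid = $894.42 × 60 = $53,665.20
Total interest = total paid − principal = $53,665.20 − $42,966.53 = $10,698.67

Total interest = (PMT × n) - PV = $10,698.67


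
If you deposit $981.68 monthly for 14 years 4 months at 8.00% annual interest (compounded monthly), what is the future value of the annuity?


Future value of an ordinary annuity: FV = PMT × ((1 + r)^n − 1) / r
Monthly rate r = 0.08/12 ≈ 0.00666667, n = 172
FV = $981.68 × ((1 + 0.08/12)^172 − 1) / (0.08/12)
FV = $981.68 × 320.359192
FV = $314,490.21

FV = PMT × ((1+r)^n - 1)/r = $314,490.21


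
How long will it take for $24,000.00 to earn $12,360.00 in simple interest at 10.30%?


Rearrange the simple interest formula for t:
I = P × r × t  ⇒  t = I / (P × r)
t = $12,360.00 / ($24,000.00 × 0.103)
t = 5

t = I/(P×r) = 5 years


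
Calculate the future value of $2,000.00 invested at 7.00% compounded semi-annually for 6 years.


Compound interest formula: A = P(1 + r/n)^(nt)
A = $2,000.00 × (1 + 0.07/2)^(2 × 6)
Growth factor: (1 + 0.07/2)^12 = 1.511069
A = $2,000.00 × 1.511069
A = $3,022.14

A = P(1 + r/n)^(nt) = $3,022.14


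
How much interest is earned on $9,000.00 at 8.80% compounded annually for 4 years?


Compound interest earned = final amount − principal.
A = P(1 + r/n)^(nt) = $9,000.00 × (1 + 0.088/1)^(1 × 4) = $12,611.25
Interest = A − P = $12,611.25 − $9,000.00 = $3,611.25

Interest = A - P = $3,611.25


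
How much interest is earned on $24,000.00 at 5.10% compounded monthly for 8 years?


Compound interest earned = final amount − principal.
A = P(1 + r/n)^(nt) = $24,000.00 × (1 + 0.051/12)^(12 × 8) = $36,060.18
Interest = A − P = $36,060.18 − $24,000.00 = $12,060.18

Interest = A - P = $12,060.18


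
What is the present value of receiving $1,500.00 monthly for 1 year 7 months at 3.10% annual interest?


Present value of an ordinary annuity: PV = PMT × (1 − (1 + r)^(−n)) / r
Monthly rate r = 0.031/12 ≈ 0.00258333, n = 19
PV = $1,500.00 × (1 − (1 + 0.031/12)^(−19)) / (0.031/12)
PV = $1,500.00 × 18.517918
PV = $27,776.88

PV = PMT × (1-(1+r)^(-n))/r = $27,776.88


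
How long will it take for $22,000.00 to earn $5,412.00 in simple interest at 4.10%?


Rearrange the simple interest formula for t:
I = P × r × t  ⇒  t = I / (P × r)
t = $5,412.00 / ($22,000.00 × 0.041)
t = 6

t = I/(P×r) = 6 years


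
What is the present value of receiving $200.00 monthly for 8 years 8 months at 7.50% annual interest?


Present value of an ordinary annuity: PV = PMT × (1 − (1 + r)^(−n)) / r
Monthly rate r = 0.075/12 = 0.00625, n = 104
PV = $200.00 × (1 − (1 + 0.075/12)^(−104)) / (0.075/12)
PV = $200.00 × 76.303543
PV = $15,260.71

PV = PMT × (1-(1+r)^(-n))/r = $15,260.71


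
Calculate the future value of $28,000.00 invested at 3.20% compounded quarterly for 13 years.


Compound interest formula: A = P(1 + r/n)^(nt)
A = $28,000.00 × (1 + 0.032/4)^(4 × 13)
Growth factor: (1 + 0.032/4)^52 = 1.513379
A = $28,000.00 × 1.513379
A = $42,374.61

A = P(1 + r/n)^(nt) = $42,374.61


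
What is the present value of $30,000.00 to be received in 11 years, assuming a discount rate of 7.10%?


Present value formula: PV = FV / (1 + r)^t
PV = $30,000.00 / (1 + 0.071)^11
PV = $30,000.00 / 2.126592
PV = $14,107.08

PV = FV / (1 + r)^t = $14,107.08


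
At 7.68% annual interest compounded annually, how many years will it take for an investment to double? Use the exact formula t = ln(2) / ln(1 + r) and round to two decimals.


Doubling condition: (1 + r)^t = 2
Take ln of both sides: t × ln(1 + r) = ln(2)
t = ln(2) / ln(1 + r)
t = 0.693147 / 0.073994
t = 9.37

t = ln(2) / ln(1 + r) = 9.37 years


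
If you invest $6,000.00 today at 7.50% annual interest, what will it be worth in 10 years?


Future value formula: FV = PV × (1 + r)^t
FV = $6,000.00 × (1 + 0.075)^10
FV = $6,000.00 × 2.061032
FV = $12,366.19

FV = PV × (1 + r)^t = $12,366.19


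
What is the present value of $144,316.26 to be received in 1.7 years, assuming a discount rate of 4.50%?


Present value formula: PV = FV / (1 + r)^t
PV = $144,316.26 / (1 + 0.045)^1.7
PV = $144,316.26 / 1.0776995
PV = $133,911.41

PV = FV / (1 + r)^t = $133,911.41


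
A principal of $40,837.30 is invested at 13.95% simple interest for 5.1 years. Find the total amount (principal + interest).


Total amount formula: A = P(1 + rt) = P + P·r·t
Interest: I = P × r × t = $40,837.30 × 0.1395 × 5.1 = $29,053.70
A = P + I = $40,837.30 + $29,053.70 = $69,891.00

A = P + I = P(1 + rt) = $69,891.00


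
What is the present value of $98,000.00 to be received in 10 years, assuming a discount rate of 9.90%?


Present value formula: PV = FV / (1 + r)^t
PV = $98,000.00 / (1 + 0.099)^10
PV = $98,000.00 / 2.570259
PV = $38,128.45

PV = FV / (1 + r)^t = $38,128.45


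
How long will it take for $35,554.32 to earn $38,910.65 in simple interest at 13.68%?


Rearrange the simple interest formula for t:
I = P × r × t  ⇒  t = I / (P × r)
t = $38,910.65 / ($35,554.32 × 0.1368)
t = 8

t = I/(P×r) = 8 years


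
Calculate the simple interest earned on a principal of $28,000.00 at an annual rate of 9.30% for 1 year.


Simple interest formula: I = P × r × t
I = $28,000.00 × 0.093 × 1
I = $2,604.00

I = P × r × t = $2,604.00


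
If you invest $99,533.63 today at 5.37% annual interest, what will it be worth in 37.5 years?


Future value formula: FV = PV × (1 + r)^t
FV = $99,533.63 × (1 + 0.0537)^37.5
FV = $99,533.63 × 7.1102808
FV = $707,712.06

FV = PV × (1 + r)^t = $707,712.06


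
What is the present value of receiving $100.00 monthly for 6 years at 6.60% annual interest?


Present value of an ordinary annuity: PV = PMT × (1 − (1 + r)^(−n)) / r
Monthly rate r = 0.066/12 = 0.0055, n = 72
PV = $100.00 × (1 − (1 + 0.066/12)^(−72)) / (0.066/12)
PV = $100.00 × 59.320487
PV = $5,932.05

PV = PMT × (1-(1+r)^(-n))/r = $5,932.05


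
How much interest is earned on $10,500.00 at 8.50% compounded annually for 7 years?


Compound interest earned = final amount − principal.
A = P(1 + r/n)^(nt) = $10,500.00 × (1 + 0.085/1)^(1 × 7) = $18,586.49
Interest = A − P = $18,586.49 − $10,500.00 = $8,086.49

Interest = A - P = $8,086.49


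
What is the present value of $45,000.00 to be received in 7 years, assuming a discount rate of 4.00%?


Present value formula: PV = FV / (1 + r)^t
PV = $45,000.00 / (1 + 0.04)^7
PV = $45,000.00 / 1.315932
PV = $34,196.30

PV = FV / (1 + r)^t = $34,196.30


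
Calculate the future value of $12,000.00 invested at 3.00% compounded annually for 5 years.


Compound interest formula: A = P(1 + r/n)^(nt)
A = $12,000.00 × (1 + 0.03/1)^(1 × 5)
Growth factor: (1 + 0.03/1)^5 = 1.159274
A = $12,000.00 × 1.159274
A = $13,911.29

A = P(1 + r/n)^(nt) = $13,911.29


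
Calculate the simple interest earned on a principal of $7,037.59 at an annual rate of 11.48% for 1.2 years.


Simple interest formula: I = P × r × t
I = $7,037.59 × 0.1148 × 1.2
I = $969.50

I = P × r × t = $969.50


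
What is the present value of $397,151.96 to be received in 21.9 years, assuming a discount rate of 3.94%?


Present value formula: PV = FV / (1 + r)^t
PV = $397,151.96 / (1 + 0.0394)^21.9
PV = $397,151.96 / 2.3309953
PV = $170,378.70

PV = FV / (1 + r)^t = $170,378.70


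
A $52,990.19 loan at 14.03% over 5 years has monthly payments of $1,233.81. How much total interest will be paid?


Total paid over the life of the loan = PMT × n.
Total paid = $1,233.81 × 60 = $74,028.60
Total interest = total paid − principal = $74,028.60 − $52,990.19 = $21,038.41

Total interest = (PMT × n) - PV = $21,038.41


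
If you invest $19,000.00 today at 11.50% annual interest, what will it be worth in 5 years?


Future value formula: FV = PV × (1 + r)^t
FV = $19,000.00 × (1 + 0.115)^5
FV = $19,000.00 × 1.723353
FV = $32,743.71

FV = PV × (1 + r)^t = $32,743.71


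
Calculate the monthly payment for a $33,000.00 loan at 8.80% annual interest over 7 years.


Loan payment formula: PMT = PV × r / (1 − (1 + r)^(−n))
Monthly rate r = 0.088/12 ≈ 0.00733333, n = 84 months
Denominator: 1 − (1 + 0.088/12)^(−84) = 0.458684
PMT = $33,000.00 × (0.088/12) / 0.458684
PMT = $527.60 per month

PMT = PV × r / (1-(1+r)^(-n)) = $527.60/month


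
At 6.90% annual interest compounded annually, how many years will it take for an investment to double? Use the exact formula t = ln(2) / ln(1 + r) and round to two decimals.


Doubling condition: (1 + r)^t = 2
Take ln of both sides: t × ln(1 + r) = ln(2)
t = ln(2) / ln(1 + r)
t = 0.693147 / 0.066724
t = 10.39

t = ln(2) / ln(1 + r) = 10.39 years


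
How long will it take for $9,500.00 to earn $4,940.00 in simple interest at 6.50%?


Rearrange the simple interest formula for t:
I = P × r × t  ⇒  t = I / (P × r)
t = $4,940.00 / ($9,500.00 × 0.065)
t = 8

t = I/(P×r) = 8 years


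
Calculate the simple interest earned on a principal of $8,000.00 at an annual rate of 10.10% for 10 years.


Simple interest formula: I = P × r × t
I = $8,000.00 × 0.101 × 10
I = $8,080.00

I = P × r × t = $8,080.00


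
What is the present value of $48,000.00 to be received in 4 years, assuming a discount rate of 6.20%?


Present value formula: PV = FV / (1 + r)^t
PV = $48,000.00 / (1 + 0.062)^4
PV = $48,000.00 / 1.272032
PV = $37,734.90

PV = FV / (1 + r)^t = $37,734.90


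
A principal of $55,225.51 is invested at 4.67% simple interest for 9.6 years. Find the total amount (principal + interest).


Total amount formula: A = P(1 + rt) = P + P·r·t
Interest: I = P × r × t = $55,225.51 × 0.0467 × 9.6 = $24,758.70
A = P + I = $55,225.51 + $24,758.70 = $79,984.21

A = P + I = P(1 + rt) = $79,984.21


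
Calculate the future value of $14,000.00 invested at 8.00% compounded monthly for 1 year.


Compound interest formula: A = P(1 + r/n)^(nt)
A = $14,000.00 × (1 + 0.08/12)^(12 × 1)
Growth factor: (1 + 0.08/12)^12 = 1.0829995
A = $14,000.00 × 1.0829995
A = $15,161.99

A = P(1 + r/n)^(nt) = $15,161.99


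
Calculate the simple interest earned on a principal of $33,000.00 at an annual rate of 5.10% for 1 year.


Simple interest formula: I = P × r × t
I = $33,000.00 × 0.051 × 1
I = $1,683.00

I = P × r × t = $1,683.00


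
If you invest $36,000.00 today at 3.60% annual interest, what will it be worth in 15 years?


Future value formula: FV = PV × (1 + r)^t
FV = $36,000.00 × (1 + 0.036)^15
FV = $36,000.00 × 1.6997942
FV = $61,192.59

FV = PV × (1 + r)^t = $61,192.59


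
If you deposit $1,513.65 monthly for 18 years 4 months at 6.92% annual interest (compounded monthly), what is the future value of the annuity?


Future value of an ordinary annuity: FV = PMT × ((1 + r)^n − 1) / r
Monthly rate r = 0.0692/12 ≈ 0.00576667, n = 220
FV = $1,513.65 × ((1 + 0.0692/12)^220 − 1) / (0.0692/12)
FV = $1,513.65 × 441.012675
FV = $667,538.84

FV = PMT × ((1+r)^n - 1)/r = $667,538.84


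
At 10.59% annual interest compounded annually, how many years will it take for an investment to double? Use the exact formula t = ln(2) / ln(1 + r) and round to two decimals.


Doubling condition: (1 + r)^t = 2
Take ln of both sides: t × ln(1 + r) = ln(2)
t = ln(2) / ln(1 + r)
t = 0.693147 / 0.100659
t = 6.89

t = ln(2) / ln(1 + r) = 6.89 years


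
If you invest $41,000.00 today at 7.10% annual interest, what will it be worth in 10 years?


Future value formula: FV = PV × (1 + r)^t
FV = $41,000.00 × (1 + 0.071)^10
FV = $41,000.00 × 1.9856135
FV = $81,410.15

FV = PV × (1 + r)^t = $81,410.15


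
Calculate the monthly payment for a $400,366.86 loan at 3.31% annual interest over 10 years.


Loan payment formula: PMT = PV × r / (1 − (1 + r)^(−n))
Monthly rate r = 0.0331/12 ≈ 0.00275833, n = 120 months
Denominator: 1 − (1 + 0.0331/12)^(−120) = 0.281467
PMT = $400,366.86 × (0.0331/12) / 0.281467
PMT = $3,923.53 per month

PMT = PV × r / (1-(1+r)^(-n)) = $3,923.53/month


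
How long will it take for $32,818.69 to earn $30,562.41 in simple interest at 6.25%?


Rearrange the simple interest formula for t:
I = P × r × t  ⇒  t = I / (P × r)
t = $30,562.41 / ($32,818.69 × 0.0625)
t = 14.9

t = I/(P×r) = 14.9 years


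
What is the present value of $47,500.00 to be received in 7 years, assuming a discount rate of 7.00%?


Present value formula: PV = FV / (1 + r)^t
PV = $47,500.00 / (1 + 0.07)^7
PV = $47,500.00 / 1.6057815
PV = $29,580.61

PV = FV / (1 + r)^t = $29,580.61


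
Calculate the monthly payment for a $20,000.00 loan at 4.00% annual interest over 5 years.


Loan payment formula: PMT = PV × r / (1 − (1 + r)^(−n))
Monthly rate r = 0.04/12 ≈ 0.00333333, n = 60 months
Denominator: 1 − (1 + 0.04/12)^(−60) = 0.180997
PMT = $20,000.00 × (0.04/12) / 0.180997
PMT = $368.33 per month

PMT = PV × r / (1-(1+r)^(-n)) = $368.33/month


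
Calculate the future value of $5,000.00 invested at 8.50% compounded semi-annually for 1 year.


Compound interest formula: A = P(1 + r/n)^(nt)
A = $5,000.00 × (1 + 0.085/2)^(2 × 1)
Growth factor: (1 + 0.085/2)^2 = 1.086806
A = $5,000.00 × 1.086806
A = $5,434.03

A = P(1 + r/n)^(nt) = $5,434.03


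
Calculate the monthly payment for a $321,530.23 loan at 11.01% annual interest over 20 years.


Loan payment formula: PMT = PV × r / (1 − (1 + r)^(−n))
Monthly rate r = 0.1101/12 = 0.009175, n = 240 months
Denominator: 1 − (1 + 0.1101/12)^(−240) = 0.888302
PMT = $321,530.23 × (0.1101/12) / 0.888302
PMT = $3,320.99 per month

PMT = PV × r / (1-(1+r)^(-n)) = $3,320.99/month


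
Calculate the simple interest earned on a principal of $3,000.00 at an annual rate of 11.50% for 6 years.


Simple interest formula: I = P × r × t
I = $3,000.00 × 0.115 × 6
I = $2,070.00

I = P × r × t = $2,070.00


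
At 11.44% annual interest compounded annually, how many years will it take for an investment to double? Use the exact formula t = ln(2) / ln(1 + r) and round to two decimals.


Doubling condition: (1 + r)^t = 2
Take ln of both sides: t × ln(1 + r) = ln(2)
t = ln(2) / ln(1 + r)
t = 0.693147 / 0.108316
t = 6.40

t = ln(2) / ln(1 + r) = 6.40 years


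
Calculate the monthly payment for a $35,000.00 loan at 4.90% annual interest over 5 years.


Loan payment formula: PMT = PV × r / (1 − (1 + r)^(−n))
Monthly rate r = 0.049/12 ≈ 0.00408333, n = 60 months
Denominator: 1 − (1 + 0.049/12)^(−60) = 0.216905
PMT = $35,000.00 × (0.049/12) / 0.216905
PMT = $658.89 per month

PMT = PV × r / (1-(1+r)^(-n)) = $658.89/month


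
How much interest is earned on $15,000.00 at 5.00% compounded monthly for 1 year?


Compound interest earned = final amount − principal.
A = P(1 + r/n)^(nt) = $15,000.00 × (1 + 0.05/12)^(12 × 1) = $15,767.43
Interest = A − P = $15,767.43 − $15,000.00 = $767.43

Interest = A - P = $767.43


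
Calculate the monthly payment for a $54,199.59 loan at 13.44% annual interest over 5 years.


Loan payment formula: PMT = PV × r / (1 − (1 + r)^(−n))
Monthly rate r = 0.1344/12 = 0.0112, n = 60 months
Denominator: 1 − (1 + 0.1344/12)^(−60) = 0.487403
PMT = $54,199.59 × (0.1344/12) / 0.487403
PMT = $1,245.45 per month

PMT = PV × r / (1-(1+r)^(-n)) = $1,245.45/month


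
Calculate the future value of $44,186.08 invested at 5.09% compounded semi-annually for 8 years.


Compound interest formula: A = P(1 + r/n)^(nt)
A = $44,186.08 × (1 + 0.0509/2)^(2 × 8)
Growth factor: (1 + 0.0509/2)^16 = 1.4949678
A = $44,186.08 × 1.4949678
A = $66,056.77

A = P(1 + r/n)^(nt) = $66,056.77


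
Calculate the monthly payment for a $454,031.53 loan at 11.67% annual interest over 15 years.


Loan payment formula: PMT = PV × r / (1 − (1 + r)^(−n))
Monthly rate r = 0.1167/12 = 0.009725, n = 180 months
Denominator: 1 − (1 + 0.1167/12)^(−180) = 0.824838
PMT = $454,031.53 × (0.1167/12) / 0.824838
PMT = $5,353.12 per month

PMT = PV × r / (1-(1+r)^(-n)) = $5,353.12/month


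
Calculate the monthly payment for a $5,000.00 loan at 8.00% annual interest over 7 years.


Loan payment formula: PMT = PV × r / (1 − (1 + r)^(−n))
Monthly rate r = 0.08/12 ≈ 0.00666667, n = 84 months
Denominator: 1 − (1 + 0.08/12)^(−84) = 0.427728
PMT = $5,000.00 × (0.08/12) / 0.427728
PMT = $77.93 per month

PMT = PV × r / (1-(1+r)^(-n)) = $77.93/month


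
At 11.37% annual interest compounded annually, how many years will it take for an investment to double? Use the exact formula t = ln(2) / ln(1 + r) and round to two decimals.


Doubling condition: (1 + r)^t = 2
Take ln of both sides: t × ln(1 + r) = ln(2)
t = ln(2) / ln(1 + r)
t = 0.693147 / 0.107688
t = 6.44

t = ln(2) / ln(1 + r) = 6.44 years
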